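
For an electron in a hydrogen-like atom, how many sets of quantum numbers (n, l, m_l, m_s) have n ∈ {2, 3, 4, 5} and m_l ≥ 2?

20

Work shell by shell — for each n, count the (l, m_l) pairs that satisfy m_l ≥ 2:
n=3 → 1; n=4 → 3; n=5 → 6.
Orbitals: 1 + 3 + 6 = 10. Including both spin states (m_s = ±1/2) gives 2 × 10 = 20 states.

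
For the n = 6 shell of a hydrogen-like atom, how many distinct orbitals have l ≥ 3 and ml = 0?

3

Go through l = 0, …, 5 (the values permitted for n = 6).
Orbitals with l ≥ 3 and ml = 0, by l: l=3 → 1; l=4 → 1; l=5 → 1.
Total orbitals: 1 + 1 + 1 = 3.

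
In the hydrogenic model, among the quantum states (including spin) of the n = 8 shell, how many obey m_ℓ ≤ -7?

The n = 8 shell has ℓ = 0 through 7; check each.
Contributions: ℓ=7 → 1.
Orbitals: 1. Each orbital carries two spin states, so 1 × 2 = 2 states.

2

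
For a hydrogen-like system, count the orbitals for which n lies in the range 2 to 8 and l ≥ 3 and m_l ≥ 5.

For each n in the range, tally the orbitals obeying l ≥ 3 and m_l ≥ 5:
n=6 → 1; n=7 → 3; n=8 → 6.
Total orbitals: 1 + 3 + 6 = 10.

10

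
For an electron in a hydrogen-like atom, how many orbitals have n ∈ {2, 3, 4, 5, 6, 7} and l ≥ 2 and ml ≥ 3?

Go shell by shell, enumerating (l, ml) with l ≥ 2 and ml ≥ 3:
n=4 → 1; n=5 → 3; n=6 → 6; n=7 → 10.
Total orbitals: 1 + 3 + 6 + 10 = 20.

20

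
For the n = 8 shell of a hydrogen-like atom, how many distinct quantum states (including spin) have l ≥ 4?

96

With n = 8 the allowed l are 0, 1, …, 7.
Orbitals with l ≥ 4, by l: l=4 → 9; l=5 → 11; l=6 → 13; l=7 → 15.
Orbitals: 9 + 11 + 13 + 15 = 48. Each orbital carries two spin states, so 48 × 2 = 96 states.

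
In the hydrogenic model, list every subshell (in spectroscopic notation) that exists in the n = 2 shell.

For n = 2, l runs from 0 to 1. In spectroscopic notation l = 0,1,2,… ↔ s,p,d,f,g,h,i, so the subshells are 2s, 2p.

2s, 2p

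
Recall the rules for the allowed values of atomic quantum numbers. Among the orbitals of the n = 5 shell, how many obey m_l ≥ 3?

Go through l = 0, …, 4 (the values permitted for n = 5).
Contributions: l=3 → 1; l=4 → 2.
Total orbitals: 1 + 2 = 3.

3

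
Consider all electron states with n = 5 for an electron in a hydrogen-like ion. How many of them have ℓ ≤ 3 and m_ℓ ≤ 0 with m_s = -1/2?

10

With n = 5 the allowed ℓ are 0, 1, …, 4.
Per ℓ-value: ℓ=0 → 1; ℓ=1 → 2; ℓ=2 → 3; ℓ=3 → 4.
Orbitals: 1 + 2 + 3 + 4 = 10. With m_s fixed to a single value there is one state per orbital, giving 10 states.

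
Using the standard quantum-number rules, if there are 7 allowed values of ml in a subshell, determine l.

l = 3 (f)

ml ranges over 2l+1 integers, so 2l+1 = 7 ⇒ l = 3.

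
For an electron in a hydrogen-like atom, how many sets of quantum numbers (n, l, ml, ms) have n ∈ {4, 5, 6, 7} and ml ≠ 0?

208

For each n in the range, tally the orbitals obeying ml ≠ 0:
n=4 → 12; n=5 → 20; n=6 → 30; n=7 → 42.
Orbitals: 12 + 20 + 30 + 42 = 104. Including both spin states (ms = ±1/2) gives 2 × 104 = 208 states.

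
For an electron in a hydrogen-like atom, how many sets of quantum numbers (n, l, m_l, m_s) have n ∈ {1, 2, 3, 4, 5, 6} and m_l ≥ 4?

Work shell by shell — for each n, count the (l, m_l) pairs that satisfy m_l ≥ 4:
n=5 → 1; n=6 → 3.
Orbitals: 1 + 3 = 4. Including both spin states (m_s = ±1/2) gives 2 × 4 = 8 states.

8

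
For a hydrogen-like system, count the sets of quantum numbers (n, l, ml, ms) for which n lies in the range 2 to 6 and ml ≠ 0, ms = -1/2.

70

For each n in the range, tally the orbitals obeying ml ≠ 0:
n=2 → 2; n=3 → 6; n=4 → 12; n=5 → 20; n=6 → 30.
Orbitals: 2 + 6 + 12 + 20 + 30 = 70. With ms fixed to -1/2 there is one state per orbital, so 70 states.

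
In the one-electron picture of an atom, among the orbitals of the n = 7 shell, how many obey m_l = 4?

3

The n = 7 shell has l = 0 through 6; check each.
The (l, m_l) pairs meeting m_l = 4 give: l=4 → 1; l=5 → 1; l=6 → 1.
Total orbitals: 1 + 1 + 1 = 3.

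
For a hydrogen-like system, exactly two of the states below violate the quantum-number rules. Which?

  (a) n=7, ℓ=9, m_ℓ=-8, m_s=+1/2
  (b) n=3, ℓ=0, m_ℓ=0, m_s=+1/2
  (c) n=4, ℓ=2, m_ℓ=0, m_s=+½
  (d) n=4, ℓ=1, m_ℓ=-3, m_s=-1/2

(a) has ℓ = 9 ≥ n = 7, violating 0 ≤ ℓ ≤ n−1.
(d) has |m_ℓ| = 3 > ℓ = 1, violating −ℓ ≤ m_ℓ ≤ ℓ.
The remaining sets (b), (c) satisfy all four rules.

(a) and (d)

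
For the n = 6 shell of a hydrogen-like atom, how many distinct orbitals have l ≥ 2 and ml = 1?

With n = 6 the allowed l are 0, 1, …, 5.
The (l, ml) pairs meeting l ≥ 2 and ml = 1 give: l=2 → 1; l=3 → 1; l=4 → 1; l=5 → 1.
Total orbitals: 1 + 1 + 1 + 1 = 4.

4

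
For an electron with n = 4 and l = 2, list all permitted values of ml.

ml takes every integer from −l to +l. With l = 2 that gives the 5 values -2, -1, 0, 1, 2.

-2, -1, 0, 1, 2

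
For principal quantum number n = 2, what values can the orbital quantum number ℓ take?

ℓ is an integer with 0 ≤ ℓ ≤ n−1, so for n = 2: ℓ = 0, 1.

0, 1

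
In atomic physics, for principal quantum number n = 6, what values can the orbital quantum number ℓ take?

ℓ is an integer with 0 ≤ ℓ ≤ n−1, so for n = 6: ℓ = 0, 1, 2, 3, 4, 5.

0, 1, 2, 3, 4, 5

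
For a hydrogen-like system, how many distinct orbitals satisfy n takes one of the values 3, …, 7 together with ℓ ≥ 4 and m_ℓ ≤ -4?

10

Work shell by shell — for each n, count the (ℓ, m_ℓ) pairs that satisfy ℓ ≥ 4 and m_ℓ ≤ -4:
n=5 → 1; n=6 → 3; n=7 → 6.
Total orbitals: 1 + 3 + 6 = 10.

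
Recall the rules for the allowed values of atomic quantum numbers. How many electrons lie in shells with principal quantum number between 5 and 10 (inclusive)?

Shell n has n² orbitals: 5²=25 + 6²=36 + 7²=49 + 8²=64 + 9²=81 + 10²=100 = 355 orbitals.
Two spin states per orbital: 2 × 355 = 710 electrons.

710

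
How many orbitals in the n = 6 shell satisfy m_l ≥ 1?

Go through l = 0, …, 5 (the values permitted for n = 6).
Per l-value: l=1 → 1; l=2 → 2; l=3 → 3; l=4 → 4; l=5 → 5.
Total orbitals: 1 + 2 + 3 + 4 + 5 = 15.

15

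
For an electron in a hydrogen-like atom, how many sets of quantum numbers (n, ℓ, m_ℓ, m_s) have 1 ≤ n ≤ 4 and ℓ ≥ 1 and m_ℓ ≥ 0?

Treat each shell separately and count matching orbitals:
n=2 → 2; n=3 → 5; n=4 → 9.
Orbitals: 2 + 5 + 9 = 16. Including both spin states (m_s = ±1/2) gives 2 × 16 = 32 states.

32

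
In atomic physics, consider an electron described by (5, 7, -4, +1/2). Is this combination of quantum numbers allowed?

The orbital quantum number must satisfy 0 ≤ l ≤ n−1. With n = 5 the allowed l values are 0, 1, 2, 3, 4, so l = 7 is out of range.

No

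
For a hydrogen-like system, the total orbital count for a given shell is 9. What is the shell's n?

n = 3

n² = 9 ⇒ n = 3.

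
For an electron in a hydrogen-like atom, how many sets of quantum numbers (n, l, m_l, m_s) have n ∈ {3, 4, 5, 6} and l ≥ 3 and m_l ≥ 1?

44

Go shell by shell, enumerating (l, m_l) with l ≥ 3 and m_l ≥ 1:
n=4 → 3; n=5 → 7; n=6 → 12.
Orbitals: 3 + 7 + 12 = 22. Including both spin states (m_s = ±1/2) gives 2 × 22 = 44 states.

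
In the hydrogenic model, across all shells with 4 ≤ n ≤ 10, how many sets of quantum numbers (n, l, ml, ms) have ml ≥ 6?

40

Treat each shell separately and count matching orbitals:
n=7 → 1; n=8 → 3; n=9 → 6; n=10 → 10.
Orbitals: 1 + 3 + 6 + 10 = 20. Including both spin states (ms = ±1/2) gives 2 × 20 = 40 states.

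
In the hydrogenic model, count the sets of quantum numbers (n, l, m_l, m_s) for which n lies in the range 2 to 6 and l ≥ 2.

140

Per-shell orbital counts meeting the constraint:
n=3 → 5; n=4 → 12; n=5 → 21; n=6 → 32.
Orbitals: 5 + 12 + 21 + 32 = 70. Including both spin states (m_s = ±1/2) gives 2 × 70 = 140 states.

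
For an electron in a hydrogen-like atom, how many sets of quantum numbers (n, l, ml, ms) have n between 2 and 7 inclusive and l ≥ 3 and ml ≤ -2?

Count contributing orbitals for each principal shell:
n=4 → 2; n=5 → 5; n=6 → 9; n=7 → 14.
Orbitals: 2 + 5 + 9 + 14 = 30. Including both spin states (ms = ±1/2) gives 2 × 30 = 60 states.

60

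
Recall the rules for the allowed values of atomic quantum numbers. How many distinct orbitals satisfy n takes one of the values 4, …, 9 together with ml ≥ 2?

83

Count contributing orbitals for each principal shell:
n=4 → 3; n=5 → 6; n=6 → 10; n=7 → 15; n=8 → 21; n=9 → 28.
Total orbitals: 3 + 6 + 10 + 15 + 21 + 28 = 83.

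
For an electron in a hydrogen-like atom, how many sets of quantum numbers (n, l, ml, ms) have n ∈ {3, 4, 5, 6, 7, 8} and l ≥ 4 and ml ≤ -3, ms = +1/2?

30

For each n in the range, tally the orbitals obeying l ≥ 4 and ml ≤ -3:
n=5 → 2; n=6 → 5; n=7 → 9; n=8 → 14.
Orbitals: 2 + 5 + 9 + 14 = 30. With ms fixed to +1/2 there is one state per orbital, so 30 states.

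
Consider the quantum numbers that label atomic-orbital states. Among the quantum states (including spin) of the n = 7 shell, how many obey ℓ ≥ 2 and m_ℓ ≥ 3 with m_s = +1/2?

For n = 7, ℓ ranges over 0 … 6.
The (ℓ, m_ℓ) pairs meeting ℓ ≥ 2 and m_ℓ ≥ 3 give: ℓ=3 → 1; ℓ=4 → 2; ℓ=5 → 3; ℓ=6 → 4.
Orbitals: 1 + 2 + 3 + 4 = 10. With m_s fixed to a single value there is one state per orbital, giving 10 states.

10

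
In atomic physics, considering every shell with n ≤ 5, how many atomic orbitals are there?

55

Total orbitals = 1² + 2² + 3² + 4² + 5² = 55.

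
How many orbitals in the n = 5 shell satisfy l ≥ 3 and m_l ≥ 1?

For n = 5, l ranges over 0 … 4.
Orbitals with l ≥ 3 and m_l ≥ 1, by l: l=3 → 3; l=4 → 4.
Total orbitals: 3 + 4 = 7.

7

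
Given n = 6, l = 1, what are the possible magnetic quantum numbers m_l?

m_l takes every integer from −l to +l. With l = 1 that gives the 3 values -1, 0, 1.

-1, 0, 1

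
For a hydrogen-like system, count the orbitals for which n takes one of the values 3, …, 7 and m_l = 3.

Count contributing orbitals for each principal shell:
n=4 → 1; n=5 → 2; n=6 → 3; n=7 → 4.
Total orbitals: 1 + 2 + 3 + 4 = 10.

10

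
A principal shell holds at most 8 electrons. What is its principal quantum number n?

n = 2

2n² = 8 ⇒ n² = 4 ⇒ n = 2.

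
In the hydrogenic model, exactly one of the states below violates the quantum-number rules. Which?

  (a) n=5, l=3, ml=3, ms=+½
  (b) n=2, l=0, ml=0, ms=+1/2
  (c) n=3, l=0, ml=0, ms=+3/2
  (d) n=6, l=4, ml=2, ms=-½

(c)

(c) has ms = +3/2, but an electron's spin must be ±1/2.
The remaining sets (a), (b), (d) satisfy all four rules.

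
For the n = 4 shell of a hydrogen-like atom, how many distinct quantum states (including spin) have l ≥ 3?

Go through l = 0, …, 3 (the values permitted for n = 4).
Contributions: l=3 → 7.
Orbitals: 7. Each orbital carries two spin states, so 7 × 2 = 14 states.

14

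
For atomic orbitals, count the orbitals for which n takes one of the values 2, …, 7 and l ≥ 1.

For each n in the range, tally the orbitals obeying l ≥ 1:
n=2 → 3; n=3 → 8; n=4 → 15; n=5 → 24; n=6 → 35; n=7 → 48.
Total orbitals: 3 + 8 + 15 + 24 + 35 + 48 = 133.

133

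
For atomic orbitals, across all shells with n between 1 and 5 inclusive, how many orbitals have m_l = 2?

Treat each shell separately and count matching orbitals:
n=3 → 1; n=4 → 2; n=5 → 3.
Total orbitals: 1 + 2 + 3 = 6.

6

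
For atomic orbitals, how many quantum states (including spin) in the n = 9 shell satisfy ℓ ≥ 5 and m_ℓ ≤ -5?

20

Per ℓ-value: ℓ=5 → 1; ℓ=6 → 2; ℓ=7 → 3; ℓ=8 → 4.
Orbitals: 1 + 2 + 3 + 4 = 10. Each orbital carries two spin states, so 10 × 2 = 20 states.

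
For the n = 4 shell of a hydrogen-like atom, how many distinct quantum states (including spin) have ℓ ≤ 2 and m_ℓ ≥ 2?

2

Go through ℓ = 0, …, 3 (the values permitted for n = 4).
The (ℓ, m_ℓ) pairs meeting ℓ ≤ 2 and m_ℓ ≥ 2 give: ℓ=2 → 1.
Orbitals: 1. Each orbital carries two spin states, so 1 × 2 = 2 states.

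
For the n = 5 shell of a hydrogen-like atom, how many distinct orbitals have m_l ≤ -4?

Orbitals with m_l ≤ -4, by l: l=4 → 1.
Total orbitals: 1.

1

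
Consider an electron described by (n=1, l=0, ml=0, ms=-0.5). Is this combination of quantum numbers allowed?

n = 1 is a positive integer. l = 0 satisfies 0 ≤ l ≤ n−1 = 0. ml = 0 lies in the range −l … +l (here 0). ms = -1/2 is one of ±1/2.
All four constraints are satisfied.

Yes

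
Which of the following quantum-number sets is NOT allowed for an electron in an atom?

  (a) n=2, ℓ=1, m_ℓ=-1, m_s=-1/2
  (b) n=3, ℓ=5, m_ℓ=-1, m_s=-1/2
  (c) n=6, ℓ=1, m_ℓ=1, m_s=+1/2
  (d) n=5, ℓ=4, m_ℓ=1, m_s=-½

(b)

(b) has ℓ = 5 ≥ n = 3, violating 0 ≤ ℓ ≤ n−1.
The remaining sets (a), (c), (d) satisfy all four rules.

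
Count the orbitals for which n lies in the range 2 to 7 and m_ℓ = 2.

15

Per-shell orbital counts meeting the constraint:
n=3 → 1; n=4 → 2; n=5 → 3; n=6 → 4; n=7 → 5.
Total orbitals: 1 + 2 + 3 + 4 + 5 = 15.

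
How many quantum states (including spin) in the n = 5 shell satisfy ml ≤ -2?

12

Go through l = 0, …, 4 (the values permitted for n = 5).
The (l, ml) pairs meeting ml ≤ -2 give: l=2 → 1; l=3 → 2; l=4 → 3.
Orbitals: 1 + 2 + 3 = 6. Each orbital carries two spin states, so 6 × 2 = 12 states.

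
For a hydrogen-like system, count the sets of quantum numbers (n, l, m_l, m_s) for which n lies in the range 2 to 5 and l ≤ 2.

62

Treat each shell separately and count matching orbitals:
n=2 → 4; n=3 → 9; n=4 → 9; n=5 → 9.
Orbitals: 4 + 9 + 9 + 9 = 31. Including both spin states (m_s = ±1/2) gives 2 × 31 = 62 states.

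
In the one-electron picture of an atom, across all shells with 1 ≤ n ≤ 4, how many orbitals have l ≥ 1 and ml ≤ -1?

10

Per-shell orbital counts meeting the constraint:
n=2 → 1; n=3 → 3; n=4 → 6.
Total orbitals: 1 + 3 + 6 = 10.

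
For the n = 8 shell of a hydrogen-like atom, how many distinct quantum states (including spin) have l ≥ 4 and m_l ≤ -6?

6

Per l-value: l=6 → 1; l=7 → 2.
Orbitals: 1 + 2 = 3. Each orbital carries two spin states, so 3 × 2 = 6 states.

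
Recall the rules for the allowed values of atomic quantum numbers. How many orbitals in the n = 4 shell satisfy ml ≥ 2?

3

With n = 4 the allowed l are 0, 1, …, 3.
Per l-value: l=2 → 1; l=3 → 2.
Total orbitals: 1 + 2 = 3.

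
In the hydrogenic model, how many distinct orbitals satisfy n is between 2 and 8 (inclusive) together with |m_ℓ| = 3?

Count contributing orbitals for each principal shell:
n=4 → 2; n=5 → 4; n=6 → 6; n=7 → 8; n=8 → 10.
Total orbitals: 2 + 4 + 6 + 8 + 10 = 30.

30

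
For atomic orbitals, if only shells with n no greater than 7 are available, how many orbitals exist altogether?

Total orbitals = 1² + 2² + 3² + 4² + 5² + 6² + 7² = 140.

140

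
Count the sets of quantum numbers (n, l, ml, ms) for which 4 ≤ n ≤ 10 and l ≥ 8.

Go shell by shell, enumerating (l, ml) with l ≥ 8:
n=9 → 17; n=10 → 36.
Orbitals: 17 + 36 = 53. Including both spin states (ms = ±1/2) gives 2 × 53 = 106 states.

106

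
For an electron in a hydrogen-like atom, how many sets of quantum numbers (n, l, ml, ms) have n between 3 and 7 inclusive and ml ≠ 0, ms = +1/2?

110

Per-shell orbital counts meeting the constraint:
n=3 → 6; n=4 → 12; n=5 → 20; n=6 → 30; n=7 → 42.
Orbitals: 6 + 12 + 20 + 30 + 42 = 110. With ms fixed to +1/2 there is one state per orbital, so 110 states.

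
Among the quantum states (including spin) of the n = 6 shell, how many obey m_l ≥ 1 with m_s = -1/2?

15

The (l, m_l) pairs meeting m_l ≥ 1 give: l=1 → 1; l=2 → 2; l=3 → 3; l=4 → 4; l=5 → 5.
Orbitals: 1 + 2 + 3 + 4 + 5 = 15. With m_s fixed to a single value there is one state per orbital, giving 15 states.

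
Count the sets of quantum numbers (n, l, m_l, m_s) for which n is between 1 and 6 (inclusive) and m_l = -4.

Per-shell orbital counts meeting the constraint:
n=5 → 1; n=6 → 2.
Orbitals: 1 + 2 = 3. Including both spin states (m_s = ±1/2) gives 2 × 3 = 6 states.

6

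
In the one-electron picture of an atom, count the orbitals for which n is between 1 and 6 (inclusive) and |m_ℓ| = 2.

Per-shell orbital counts meeting the constraint:
n=3 → 2; n=4 → 4; n=5 → 6; n=6 → 8.
Total orbitals: 2 + 4 + 6 + 8 = 20.

20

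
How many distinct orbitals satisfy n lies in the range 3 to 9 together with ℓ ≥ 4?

175

Go shell by shell, enumerating (ℓ, m_ℓ) with ℓ ≥ 4:
n=5 → 9; n=6 → 20; n=7 → 33; n=8 → 48; n=9 → 65.
Total orbitals: 9 + 20 + 33 + 48 + 65 = 175.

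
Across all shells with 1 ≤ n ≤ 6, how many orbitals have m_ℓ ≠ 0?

Work shell by shell — for each n, count the (ℓ, m_ℓ) pairs that satisfy m_ℓ ≠ 0:
n=2 → 2; n=3 → 6; n=4 → 12; n=5 → 20; n=6 → 30.
Total orbitals: 2 + 6 + 12 + 20 + 30 = 70.

70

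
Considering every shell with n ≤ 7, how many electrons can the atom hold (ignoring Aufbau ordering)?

280

Total orbitals = 1² + 2² + 3² + 4² + 5² + 6² + 7² = 140. Doubling for spin gives 280 electrons.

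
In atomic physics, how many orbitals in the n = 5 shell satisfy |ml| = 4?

The (l, ml) pairs meeting |ml| = 4 give: l=4 → 2.
Total orbitals: 2.

2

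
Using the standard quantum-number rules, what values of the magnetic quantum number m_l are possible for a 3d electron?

The 3d subshell has l = 2, and m_l takes every integer from −l to +l. With l = 2 that gives the 5 values -2, -1, 0, 1, 2.

-2, -1, 0, 1, 2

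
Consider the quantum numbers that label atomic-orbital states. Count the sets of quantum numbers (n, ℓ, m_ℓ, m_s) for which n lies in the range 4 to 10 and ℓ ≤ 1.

56

Count contributing orbitals for each principal shell:
n=4 → 4; n=5 → 4; n=6 → 4; n=7 → 4; n=8 → 4; n=9 → 4; n=10 → 4.
Orbitals: 4 + 4 + 4 + 4 + 4 + 4 + 4 = 28. Including both spin states (m_s = ±1/2) gives 2 × 28 = 56 states.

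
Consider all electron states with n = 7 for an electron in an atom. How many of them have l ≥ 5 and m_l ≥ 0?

26

With n = 7 the allowed l are 0, 1, …, 6.
Orbitals with l ≥ 5 and m_l ≥ 0, by l: l=5 → 6; l=6 → 7.
Orbitals: 6 + 7 = 13. Each orbital carries two spin states, so 13 × 2 = 26 states.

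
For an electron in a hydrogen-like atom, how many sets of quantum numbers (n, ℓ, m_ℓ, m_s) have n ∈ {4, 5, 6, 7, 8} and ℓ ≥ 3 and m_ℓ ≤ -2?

100

Count contributing orbitals for each principal shell:
n=4 → 2; n=5 → 5; n=6 → 9; n=7 → 14; n=8 → 20.
Orbitals: 2 + 5 + 9 + 14 + 20 = 50. Including both spin states (m_s = ±1/2) gives 2 × 50 = 100 states.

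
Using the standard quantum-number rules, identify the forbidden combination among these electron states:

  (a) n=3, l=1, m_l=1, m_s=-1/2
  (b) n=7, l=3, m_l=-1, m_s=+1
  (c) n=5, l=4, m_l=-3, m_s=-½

(b)

(b) has m_s = +1, but an electron's spin must be ±1/2.
The remaining sets (a), (c) satisfy all four rules.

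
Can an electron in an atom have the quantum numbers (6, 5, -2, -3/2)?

No

The spin quantum number for an electron can only be m_s = +1/2 or −1/2; m_s = -3/2 is not one of those.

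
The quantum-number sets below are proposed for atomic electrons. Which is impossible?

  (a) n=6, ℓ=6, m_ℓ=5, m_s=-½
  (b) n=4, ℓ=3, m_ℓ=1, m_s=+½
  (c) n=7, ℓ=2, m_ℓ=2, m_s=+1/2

(a)

(a) has ℓ = 6 ≥ n = 6, violating 0 ≤ ℓ ≤ n−1.
The remaining sets (b), (c) satisfy all four rules.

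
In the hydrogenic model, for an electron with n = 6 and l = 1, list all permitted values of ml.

-1, 0, 1

ml takes every integer from −l to +l. With l = 1 that gives the 3 values -1, 0, 1.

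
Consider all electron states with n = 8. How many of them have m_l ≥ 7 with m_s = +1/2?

1

With n = 8 the allowed l are 0, 1, …, 7.
Per l-value: l=7 → 1.
Orbitals: 1. With m_s fixed to a single value there is one state per orbital, giving 1 state.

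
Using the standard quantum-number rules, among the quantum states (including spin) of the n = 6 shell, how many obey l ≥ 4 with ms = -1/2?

Orbitals with l ≥ 4, by l: l=4 → 9; l=5 → 11.
Orbitals: 9 + 11 = 20. With ms fixed to a single value there is one state per orbital, giving 20 states.

20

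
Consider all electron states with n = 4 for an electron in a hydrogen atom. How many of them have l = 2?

The n = 4 shell has l = 0 through 3; check each.
Per l-value: l=2 → 5.
Orbitals: 5. Each orbital carries two spin states, so 5 × 2 = 10 states.

10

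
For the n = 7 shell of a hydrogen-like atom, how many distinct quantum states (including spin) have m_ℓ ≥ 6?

With n = 7 the allowed ℓ are 0, 1, …, 6.
Contributions: ℓ=6 → 1.
Orbitals: 1. Each orbital carries two spin states, so 1 × 2 = 2 states.

2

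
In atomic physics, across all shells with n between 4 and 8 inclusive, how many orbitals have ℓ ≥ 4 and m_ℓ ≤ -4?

20

Treat each shell separately and count matching orbitals:
n=5 → 1; n=6 → 3; n=7 → 6; n=8 → 10.
Total orbitals: 1 + 3 + 6 + 10 = 20.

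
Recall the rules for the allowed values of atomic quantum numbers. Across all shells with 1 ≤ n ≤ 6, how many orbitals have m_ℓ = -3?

6

Per-shell orbital counts meeting the constraint:
n=4 → 1; n=5 → 2; n=6 → 3.
Total orbitals: 1 + 2 + 3 = 6.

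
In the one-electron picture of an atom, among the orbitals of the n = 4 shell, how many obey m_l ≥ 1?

6

Per l-value: l=1 → 1; l=2 → 2; l=3 → 3.
Total orbitals: 1 + 2 + 3 = 6.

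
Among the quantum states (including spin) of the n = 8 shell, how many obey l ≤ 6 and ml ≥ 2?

Go through l = 0, …, 7 (the values permitted for n = 8).
Contributions: l=2 → 1; l=3 → 2; l=4 → 3; l=5 → 4; l=6 → 5.
Orbitals: 1 + 2 + 3 + 4 + 5 = 15. Each orbital carries two spin states, so 15 × 2 = 30 states.

30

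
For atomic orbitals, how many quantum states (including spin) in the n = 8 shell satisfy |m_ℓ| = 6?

8

Go through ℓ = 0, …, 7 (the values permitted for n = 8).
The (ℓ, m_ℓ) pairs meeting |m_ℓ| = 6 give: ℓ=6 → 2; ℓ=7 → 2.
Orbitals: 2 + 2 = 4. Each orbital carries two spin states, so 4 × 2 = 8 states.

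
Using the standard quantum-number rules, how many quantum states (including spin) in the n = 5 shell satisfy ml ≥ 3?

6

The n = 5 shell has l = 0 through 4; check each.
The (l, ml) pairs meeting ml ≥ 3 give: l=3 → 1; l=4 → 2.
Orbitals: 1 + 2 = 3. Each orbital carries two spin states, so 3 × 2 = 6 states.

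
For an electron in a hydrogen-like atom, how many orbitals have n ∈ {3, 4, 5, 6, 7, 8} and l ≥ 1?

193

For each n in the range, tally the orbitals obeying l ≥ 1:
n=3 → 8; n=4 → 15; n=5 → 24; n=6 → 35; n=7 → 48; n=8 → 63.
Total orbitals: 8 + 15 + 24 + 35 + 48 + 63 = 193.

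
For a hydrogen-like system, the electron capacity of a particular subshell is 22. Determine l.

2(2l+1) = 22 ⇒ 2l+1 = 11 ⇒ l = 5.

l = 5 (h)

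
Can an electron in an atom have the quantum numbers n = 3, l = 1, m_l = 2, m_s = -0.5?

The magnetic quantum number must satisfy −l ≤ m_l ≤ l. With l = 1, m_l can only be -1, 0, 1, so m_l = 2 is forbidden.

Not allowed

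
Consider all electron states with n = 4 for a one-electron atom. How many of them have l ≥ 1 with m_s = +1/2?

15

Go through l = 0, …, 3 (the values permitted for n = 4).
Contributions: l=1 → 3; l=2 → 5; l=3 → 7.
Orbitals: 3 + 5 + 7 = 15. With m_s fixed to a single value there is one state per orbital, giving 15 states.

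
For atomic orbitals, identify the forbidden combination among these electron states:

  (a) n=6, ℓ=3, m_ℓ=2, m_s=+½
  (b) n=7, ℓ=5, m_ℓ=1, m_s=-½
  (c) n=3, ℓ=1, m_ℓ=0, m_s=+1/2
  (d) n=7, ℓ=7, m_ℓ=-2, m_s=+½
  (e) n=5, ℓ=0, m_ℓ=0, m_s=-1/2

(d)

(d) has ℓ = 7 ≥ n = 7, violating 0 ≤ ℓ ≤ n−1.
The remaining sets (a), (b), (c), (e) satisfy all four rules.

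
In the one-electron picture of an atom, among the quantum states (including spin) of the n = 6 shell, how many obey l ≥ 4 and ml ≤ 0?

22

Go through l = 0, …, 5 (the values permitted for n = 6).
Contributions: l=4 → 5; l=5 → 6.
Orbitals: 5 + 6 = 11. Each orbital carries two spin states, so 11 × 2 = 22 states.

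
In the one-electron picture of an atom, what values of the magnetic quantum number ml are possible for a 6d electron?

-2, -1, 0, 1, 2

The 6d subshell has l = 2, and ml takes every integer from −l to +l. With l = 2 that gives the 5 values -2, -1, 0, 1, 2.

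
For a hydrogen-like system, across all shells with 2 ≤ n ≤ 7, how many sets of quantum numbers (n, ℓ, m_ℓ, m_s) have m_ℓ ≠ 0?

Go shell by shell, enumerating (ℓ, m_ℓ) with m_ℓ ≠ 0:
n=2 → 2; n=3 → 6; n=4 → 12; n=5 → 20; n=6 → 30; n=7 → 42.
Orbitals: 2 + 6 + 12 + 20 + 30 + 42 = 112. Including both spin states (m_s = ±1/2) gives 2 × 112 = 224 states.

224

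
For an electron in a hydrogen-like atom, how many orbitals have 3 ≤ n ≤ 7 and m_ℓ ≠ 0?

Count contributing orbitals for each principal shell:
n=3 → 6; n=4 → 12; n=5 → 20; n=6 → 30; n=7 → 42.
Total orbitals: 6 + 12 + 20 + 30 + 42 = 110.

110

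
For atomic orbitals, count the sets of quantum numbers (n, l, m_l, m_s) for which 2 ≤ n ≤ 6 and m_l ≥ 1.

Go shell by shell, enumerating (l, m_l) with m_l ≥ 1:
n=2 → 1; n=3 → 3; n=4 → 6; n=5 → 10; n=6 → 15.
Orbitals: 1 + 3 + 6 + 10 + 15 = 35. Including both spin states (m_s = ±1/2) gives 2 × 35 = 70 states.

70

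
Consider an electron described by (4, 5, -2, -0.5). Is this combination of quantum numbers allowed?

The orbital quantum number must satisfy 0 ≤ ℓ ≤ n−1. With n = 4 the allowed ℓ values are 0, 1, 2, 3, so ℓ = 5 is out of range.

Not allowed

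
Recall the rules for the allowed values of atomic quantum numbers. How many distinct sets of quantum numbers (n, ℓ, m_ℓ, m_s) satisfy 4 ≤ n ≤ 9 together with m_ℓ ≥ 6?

Work shell by shell — for each n, count the (ℓ, m_ℓ) pairs that satisfy m_ℓ ≥ 6:
n=7 → 1; n=8 → 3; n=9 → 6.
Orbitals: 1 + 3 + 6 = 10. Including both spin states (m_s = ±1/2) gives 2 × 10 = 20 states.

20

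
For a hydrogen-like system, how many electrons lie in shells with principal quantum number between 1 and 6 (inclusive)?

182

Shell n has n² orbitals: 1²=1 + 2²=4 + 3²=9 + 4²=16 + 5²=25 + 6²=36 = 91 orbitals.
Two spin states per orbital: 2 × 91 = 182 electrons.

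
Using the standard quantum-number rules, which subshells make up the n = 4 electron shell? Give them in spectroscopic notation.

4s, 4p, 4d, 4f

For n = 4, ℓ runs from 0 to 3. In spectroscopic notation ℓ = 0,1,2,… ↔ s,p,d,f,g,h,i, so the subshells are 4s, 4p, 4d, 4f.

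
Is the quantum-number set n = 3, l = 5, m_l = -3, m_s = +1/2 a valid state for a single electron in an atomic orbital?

The orbital quantum number must satisfy 0 ≤ l ≤ n−1. With n = 3 the allowed l values are 0, 1, 2, so l = 5 is out of range.

Not allowed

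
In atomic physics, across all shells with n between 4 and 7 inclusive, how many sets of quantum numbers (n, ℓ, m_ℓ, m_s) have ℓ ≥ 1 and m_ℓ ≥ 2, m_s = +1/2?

34

For each n in the range, tally the orbitals obeying ℓ ≥ 1 and m_ℓ ≥ 2:
n=4 → 3; n=5 → 6; n=6 → 10; n=7 → 15.
Orbitals: 3 + 6 + 10 + 15 = 34. With m_s fixed to +1/2 there is one state per orbital, so 34 states.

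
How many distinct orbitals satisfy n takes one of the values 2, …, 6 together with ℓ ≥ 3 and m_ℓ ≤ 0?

28

Treat each shell separately and count matching orbitals:
n=4 → 4; n=5 → 9; n=6 → 15.
Total orbitals: 4 + 9 + 15 = 28.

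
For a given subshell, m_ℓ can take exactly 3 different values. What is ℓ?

ℓ = 1 (p)

m_ℓ ranges over 2ℓ+1 integers, so 2ℓ+1 = 3 ⇒ ℓ = 1.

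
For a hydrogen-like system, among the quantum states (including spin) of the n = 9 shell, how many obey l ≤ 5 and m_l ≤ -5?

2

Go through l = 0, …, 8 (the values permitted for n = 9).
Per l-value: l=5 → 1.
Orbitals: 1. Each orbital carries two spin states, so 1 × 2 = 2 states.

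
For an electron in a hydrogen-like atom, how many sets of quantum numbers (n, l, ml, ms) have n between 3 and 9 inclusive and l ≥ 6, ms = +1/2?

86

Per-shell orbital counts meeting the constraint:
n=7 → 13; n=8 → 28; n=9 → 45.
Orbitals: 13 + 28 + 45 = 86. With ms fixed to +1/2 there is one state per orbital, so 86 states.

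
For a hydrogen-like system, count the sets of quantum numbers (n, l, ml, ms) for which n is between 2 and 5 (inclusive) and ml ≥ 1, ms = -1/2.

20

Per-shell orbital counts meeting the constraint:
n=2 → 1; n=3 → 3; n=4 → 6; n=5 → 10.
Orbitals: 1 + 3 + 6 + 10 = 20. With ms fixed to -1/2 there is one state per orbital, so 20 states.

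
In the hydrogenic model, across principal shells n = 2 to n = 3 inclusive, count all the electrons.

26

Shell n has n² orbitals: 2²=4 + 3²=9 = 13 orbitals.
Two spin states per orbital: 2 × 13 = 26 electrons.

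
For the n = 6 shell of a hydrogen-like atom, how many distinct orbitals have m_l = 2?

Go through l = 0, …, 5 (the values permitted for n = 6).
Orbitals with m_l = 2, by l: l=2 → 1; l=3 → 1; l=4 → 1; l=5 → 1.
Total orbitals: 1 + 1 + 1 + 1 = 4.

4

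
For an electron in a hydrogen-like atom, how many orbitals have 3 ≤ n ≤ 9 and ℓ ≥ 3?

217

Work shell by shell — for each n, count the (ℓ, m_ℓ) pairs that satisfy ℓ ≥ 3:
n=4 → 7; n=5 → 16; n=6 → 27; n=7 → 40; n=8 → 55; n=9 → 72.
Total orbitals: 7 + 16 + 27 + 40 + 55 + 72 = 217.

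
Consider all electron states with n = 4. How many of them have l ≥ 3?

14

The n = 4 shell has l = 0 through 3; check each.
Per l-value: l=3 → 7.
Orbitals: 7. Each orbital carries two spin states, so 7 × 2 = 14 states.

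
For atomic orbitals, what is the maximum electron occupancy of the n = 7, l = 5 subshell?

22

A subshell with l = 5 has 2l+1 = 11 orbitals, each holding 2 electrons (spin ±1/2), so 11 × 2 = 22.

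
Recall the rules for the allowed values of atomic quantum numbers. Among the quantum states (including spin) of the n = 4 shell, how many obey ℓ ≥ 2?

Go through ℓ = 0, …, 3 (the values permitted for n = 4).
Per ℓ-value: ℓ=2 → 5; ℓ=3 → 7.
Orbitals: 5 + 7 = 12. Each orbital carries two spin states, so 12 × 2 = 24 states.

24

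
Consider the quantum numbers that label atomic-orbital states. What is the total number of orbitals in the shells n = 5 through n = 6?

Shell n has n² orbitals: 5²=25 + 6²=36 = 61 orbitals.

61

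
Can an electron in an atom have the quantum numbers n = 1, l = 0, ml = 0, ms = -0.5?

Allowed

n = 1 is a positive integer. l = 0 satisfies 0 ≤ l ≤ n−1 = 0. ml = 0 lies in the range −l … +l (here 0). ms = -1/2 is one of ±1/2.
All four constraints are satisfied.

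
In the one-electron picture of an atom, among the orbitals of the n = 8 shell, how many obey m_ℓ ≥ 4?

With n = 8 the allowed ℓ are 0, 1, …, 7.
The (ℓ, m_ℓ) pairs meeting m_ℓ ≥ 4 give: ℓ=4 → 1; ℓ=5 → 2; ℓ=6 → 3; ℓ=7 → 4.
Total orbitals: 1 + 2 + 3 + 4 = 10.

10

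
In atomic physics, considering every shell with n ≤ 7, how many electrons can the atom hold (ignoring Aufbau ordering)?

Total orbitals = 1² + 2² + 3² + 4² + 5² + 6² + 7² = 140. Doubling for spin gives 280 electrons.

280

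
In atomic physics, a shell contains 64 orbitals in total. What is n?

n = 8

n² = 64 ⇒ n = 8.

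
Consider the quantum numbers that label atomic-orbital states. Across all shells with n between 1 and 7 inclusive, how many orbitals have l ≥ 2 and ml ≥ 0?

65

Per-shell orbital counts meeting the constraint:
n=3 → 3; n=4 → 7; n=5 → 12; n=6 → 18; n=7 → 25.
Total orbitals: 3 + 7 + 12 + 18 + 25 = 65.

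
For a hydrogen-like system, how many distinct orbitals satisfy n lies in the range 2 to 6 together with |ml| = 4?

Go shell by shell, enumerating (l, ml) with |ml| = 4:
n=5 → 2; n=6 → 4.
Total orbitals: 2 + 4 = 6.

6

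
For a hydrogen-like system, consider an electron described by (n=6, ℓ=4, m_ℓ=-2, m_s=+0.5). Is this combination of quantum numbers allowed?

Yes

n = 6 is a positive integer. ℓ = 4 satisfies 0 ≤ ℓ ≤ n−1 = 5. m_ℓ = -2 lies in the range −ℓ … +ℓ (here −4 … 4). m_s = +1/2 is one of ±1/2.
All four constraints are satisfied.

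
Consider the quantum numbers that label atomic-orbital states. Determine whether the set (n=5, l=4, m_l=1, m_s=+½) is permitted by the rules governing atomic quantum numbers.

Yes

n = 5 is a positive integer. l = 4 satisfies 0 ≤ l ≤ n−1 = 4. m_l = 1 lies in the range −l … +l (here −4 … 4). m_s = +1/2 is one of ±1/2.
All four constraints are satisfied.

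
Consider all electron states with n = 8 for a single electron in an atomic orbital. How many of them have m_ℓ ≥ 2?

Per ℓ-value: ℓ=2 → 1; ℓ=3 → 2; ℓ=4 → 3; ℓ=5 → 4; ℓ=6 → 5; ℓ=7 → 6.
Orbitals: 1 + 2 + 3 + 4 + 5 + 6 = 21. Each orbital carries two spin states, so 21 × 2 = 42 states.

42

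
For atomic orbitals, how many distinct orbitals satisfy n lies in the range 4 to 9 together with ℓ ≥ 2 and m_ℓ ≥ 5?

Work shell by shell — for each n, count the (ℓ, m_ℓ) pairs that satisfy ℓ ≥ 2 and m_ℓ ≥ 5:
n=6 → 1; n=7 → 3; n=8 → 6; n=9 → 10.
Total orbitals: 1 + 3 + 6 + 10 = 20.

20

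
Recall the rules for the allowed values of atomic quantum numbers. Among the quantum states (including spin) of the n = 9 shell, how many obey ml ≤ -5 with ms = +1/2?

With n = 9 the allowed l are 0, 1, …, 8.
The (l, ml) pairs meeting ml ≤ -5 give: l=5 → 1; l=6 → 2; l=7 → 3; l=8 → 4.
Orbitals: 1 + 2 + 3 + 4 = 10. With ms fixed to a single value there is one state per orbital, giving 10 states.

10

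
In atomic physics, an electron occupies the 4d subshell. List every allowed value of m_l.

The 4d subshell has l = 2, and m_l takes every integer from −l to +l. With l = 2 that gives the 5 values -2, -1, 0, 1, 2.

-2, -1, 0, 1, 2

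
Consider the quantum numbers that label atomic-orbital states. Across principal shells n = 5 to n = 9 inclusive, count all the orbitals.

Shell n has n² orbitals: 5²=25 + 6²=36 + 7²=49 + 8²=64 + 9²=81 = 255 orbitals.

255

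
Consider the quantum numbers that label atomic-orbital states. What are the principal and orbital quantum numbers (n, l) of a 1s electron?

The leading integer gives n = 1; the letter 's' means l = 0.

n = 1, l = 0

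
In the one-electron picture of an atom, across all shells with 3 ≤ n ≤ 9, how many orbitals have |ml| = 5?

Go shell by shell, enumerating (l, ml) with |ml| = 5:
n=6 → 2; n=7 → 4; n=8 → 6; n=9 → 8.
Total orbitals: 2 + 4 + 6 + 8 = 20.

20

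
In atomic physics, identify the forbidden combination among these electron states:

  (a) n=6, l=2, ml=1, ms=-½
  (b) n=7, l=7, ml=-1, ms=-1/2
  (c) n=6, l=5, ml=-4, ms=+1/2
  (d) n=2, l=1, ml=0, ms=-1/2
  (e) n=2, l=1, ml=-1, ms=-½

(b)

(b) has l = 7 ≥ n = 7, violating 0 ≤ l ≤ n−1.
The remaining sets (a), (c), (d), (e) satisfy all four rules.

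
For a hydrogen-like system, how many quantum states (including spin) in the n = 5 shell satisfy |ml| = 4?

The n = 5 shell has l = 0 through 4; check each.
Contributions: l=4 → 2.
Orbitals: 2. Each orbital carries two spin states, so 2 × 2 = 4 states.

4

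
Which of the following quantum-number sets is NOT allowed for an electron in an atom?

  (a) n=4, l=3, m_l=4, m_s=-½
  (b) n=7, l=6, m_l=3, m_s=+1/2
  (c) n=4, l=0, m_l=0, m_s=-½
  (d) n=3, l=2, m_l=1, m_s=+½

(a)

(a) has |m_l| = 4 > l = 3, violating −l ≤ m_l ≤ l.
The remaining sets (b), (c), (d) satisfy all four rules.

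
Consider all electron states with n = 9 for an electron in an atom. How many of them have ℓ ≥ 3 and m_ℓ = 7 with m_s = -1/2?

With n = 9 the allowed ℓ are 0, 1, …, 8.
Contributions: ℓ=7 → 1; ℓ=8 → 1.
Orbitals: 1 + 1 = 2. With m_s fixed to a single value there is one state per orbital, giving 2 states.

2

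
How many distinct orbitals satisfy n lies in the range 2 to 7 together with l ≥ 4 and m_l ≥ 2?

22

Work shell by shell — for each n, count the (l, m_l) pairs that satisfy l ≥ 4 and m_l ≥ 2:
n=5 → 3; n=6 → 7; n=7 → 12.
Total orbitals: 3 + 7 + 12 = 22.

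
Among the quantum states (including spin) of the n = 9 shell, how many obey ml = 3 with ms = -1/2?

6

Per l-value: l=3 → 1; l=4 → 1; l=5 → 1; l=6 → 1; l=7 → 1; l=8 → 1.
Orbitals: 1 + 1 + 1 + 1 + 1 + 1 = 6. With ms fixed to a single value there is one state per orbital, giving 6 states.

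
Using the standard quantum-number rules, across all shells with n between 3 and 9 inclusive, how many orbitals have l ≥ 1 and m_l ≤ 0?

154

Go shell by shell, enumerating (l, m_l) with l ≥ 1 and m_l ≤ 0:
n=3 → 5; n=4 → 9; n=5 → 14; n=6 → 20; n=7 → 27; n=8 → 35; n=9 → 44.
Total orbitals: 5 + 9 + 14 + 20 + 27 + 35 + 44 = 154.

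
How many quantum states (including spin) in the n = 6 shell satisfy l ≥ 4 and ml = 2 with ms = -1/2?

Go through l = 0, …, 5 (the values permitted for n = 6).
Orbitals with l ≥ 4 and ml = 2, by l: l=4 → 1; l=5 → 1.
Orbitals: 1 + 1 = 2. With ms fixed to a single value there is one state per orbital, giving 2 states.

2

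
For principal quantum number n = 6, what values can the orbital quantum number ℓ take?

0, 1, 2, 3, 4, 5

ℓ is an integer with 0 ≤ ℓ ≤ n−1, so for n = 6: ℓ = 0, 1, 2, 3, 4, 5.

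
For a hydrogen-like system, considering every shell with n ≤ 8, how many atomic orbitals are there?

204

Total orbitals = 1² + 2² + 3² + 4² + 5² + 6² + 7² + 8² = 204.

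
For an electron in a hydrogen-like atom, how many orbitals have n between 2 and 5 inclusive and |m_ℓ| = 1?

20

Treat each shell separately and count matching orbitals:
n=2 → 2; n=3 → 4; n=4 → 6; n=5 → 8.
Total orbitals: 2 + 4 + 6 + 8 = 20.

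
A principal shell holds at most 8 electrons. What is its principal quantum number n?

n = 2

2n² = 8 ⇒ n² = 4 ⇒ n = 2.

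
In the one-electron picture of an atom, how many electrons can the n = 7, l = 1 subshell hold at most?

A subshell with l = 1 has 2l+1 = 3 orbitals, each holding 2 electrons (spin ±1/2), so 3 × 2 = 6.

6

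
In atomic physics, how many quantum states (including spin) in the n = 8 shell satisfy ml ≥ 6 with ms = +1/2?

3

The n = 8 shell has l = 0 through 7; check each.
Orbitals with ml ≥ 6, by l: l=6 → 1; l=7 → 2.
Orbitals: 1 + 2 = 3. With ms fixed to a single value there is one state per orbital, giving 3 states.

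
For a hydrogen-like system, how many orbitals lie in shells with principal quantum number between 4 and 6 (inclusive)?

77

Shell n has n² orbitals: 4²=16 + 5²=25 + 6²=36 = 77 orbitals.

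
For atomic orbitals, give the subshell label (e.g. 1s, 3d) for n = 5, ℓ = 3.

5f

ℓ = 3 corresponds to the letter 'f', so the subshell is 5f.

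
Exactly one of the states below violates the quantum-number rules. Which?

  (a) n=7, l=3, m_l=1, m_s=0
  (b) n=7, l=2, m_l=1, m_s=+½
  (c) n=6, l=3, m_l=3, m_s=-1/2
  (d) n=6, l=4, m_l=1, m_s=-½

(a)

(a) has m_s = 0, but an electron's spin must be ±1/2.
The remaining sets (b), (c), (d) satisfy all four rules.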